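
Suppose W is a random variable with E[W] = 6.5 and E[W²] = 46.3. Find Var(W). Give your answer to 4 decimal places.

4.0500

Var(W) = 46.3 − (6.5)² = 4.05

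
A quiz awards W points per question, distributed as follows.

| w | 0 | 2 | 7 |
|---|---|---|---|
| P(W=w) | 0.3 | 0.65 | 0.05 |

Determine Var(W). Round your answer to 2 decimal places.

E[W] = (0)(0.3) + (2)(0.65) + (7)(0.05) = 1.65
E[W²] = (0)²(0.3) + (2)²(0.65) + (7)²(0.05) = 5.05
Var(W) = E[W²] − (E[W])² = 5.05 − (1.65)² = 2.3275

2.33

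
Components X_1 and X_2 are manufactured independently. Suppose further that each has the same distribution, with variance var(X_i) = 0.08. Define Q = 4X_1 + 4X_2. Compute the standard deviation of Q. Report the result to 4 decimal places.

By independence, var(Q) = (4)²var(X_1) + (4)²var(X_2)
= (4)²·0.08 + (4)²·0.08 = 2.56
sd(Q) = √2.56 ≈ 1.6000

1.6000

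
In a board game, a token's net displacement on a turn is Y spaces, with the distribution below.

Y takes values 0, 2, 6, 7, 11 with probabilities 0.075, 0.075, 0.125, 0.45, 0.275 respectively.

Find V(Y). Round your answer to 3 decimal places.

E[Y] = (0)(0.075) + (2)(0.075) + (6)(0.125) + (7)(0.45) + (11)(0.275) = 7.075
E[Y²] = (0)²(0.075) + (2)²(0.075) + (6)²(0.125) + (7)²(0.45) + (11)²(0.275) = 60.125
V(Y) = E[Y²] − (E[Y])² = 60.125 − (7.075)² = 10.069375

10.069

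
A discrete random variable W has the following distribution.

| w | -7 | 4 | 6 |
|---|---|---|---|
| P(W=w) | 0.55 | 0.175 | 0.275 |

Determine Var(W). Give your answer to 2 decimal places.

E[W] = (-7)(0.55) + (4)(0.175) + (6)(0.275) = -1.5
E[W²] = (-7)²(0.55) + (4)²(0.175) + (6)²(0.275) = 39.65
Var(W) = E[W²] − (E[W])² = 39.65 − (-1.5)² = 37.4

37.40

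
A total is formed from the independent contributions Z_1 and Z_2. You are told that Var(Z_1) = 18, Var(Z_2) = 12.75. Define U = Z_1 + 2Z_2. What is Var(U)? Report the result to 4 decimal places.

By independence, Var(U) = (1)²Var(Z_1) + (2)²Var(Z_2)
= (1)²·18 + (2)²·12.75 = 69

69.0000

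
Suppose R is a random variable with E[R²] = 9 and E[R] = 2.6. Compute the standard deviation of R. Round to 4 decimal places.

1.4967

var(R) = 9 − (2.6)² = 2.24
sd(R) = √2.24 ≈ 1.4967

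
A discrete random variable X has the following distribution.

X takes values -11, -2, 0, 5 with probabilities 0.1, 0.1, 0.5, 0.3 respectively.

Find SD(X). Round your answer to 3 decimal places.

4.468

E[X] = (-11)(0.1) + (-2)(0.1) + (0)(0.5) + (5)(0.3) = 0.2
E[X²] = (-11)²(0.1) + (-2)²(0.1) + (0)²(0.5) + (5)²(0.3) = 20
var(X) = E[X²] − (E[X])² = 20 − (0.2)² = 19.96
SD(X) = √19.96 ≈ 4.468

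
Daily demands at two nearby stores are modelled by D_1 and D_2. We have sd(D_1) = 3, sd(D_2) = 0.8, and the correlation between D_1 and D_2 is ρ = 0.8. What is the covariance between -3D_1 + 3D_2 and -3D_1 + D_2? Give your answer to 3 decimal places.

var(D_1) = (3)² = 9;  var(D_2) = (0.8)² = 0.64
Cov(D_1,D_2) = ρ·sd(D_1)·sd(D_2) = 0.8·3·0.8 = 1.92
Cov(-3D_1 + 3D_2, -3D_1 + D_2) = (-3)(-3)var(D_1) + (3)(1)var(D_2) + [(-3)(1) + (3)(-3)]Cov(D_1,D_2)
= 9·9 + 3·0.64 + -12·1.92 = 59.88

59.880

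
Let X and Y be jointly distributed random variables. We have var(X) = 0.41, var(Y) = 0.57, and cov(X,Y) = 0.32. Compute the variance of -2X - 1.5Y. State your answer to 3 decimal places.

4.843

var(-2X - 1.5Y) = (-2)²·var(X) + (-1.5)²·var(Y) + 2·(-2)·(-1.5)·cov(X,Y)
= 4·0.41 + 2.25·0.57 + 6·0.32 = 4.8425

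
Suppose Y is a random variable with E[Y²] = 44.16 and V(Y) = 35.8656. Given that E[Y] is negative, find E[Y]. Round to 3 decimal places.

(E[Y])² = E[Y²] − V(Y) = 44.16 − 35.8656 = 8.2944
E[Y] = −√8.2944 = -2.88

-2.880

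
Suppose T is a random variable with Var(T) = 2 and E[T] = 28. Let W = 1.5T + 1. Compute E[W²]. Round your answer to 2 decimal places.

E[1.5T + 1] = 1.5·28 + 1 = 43
Var(1.5T + 1) = (1.5)²·2 = 4.5
E[W²] = Var(W) + (E[W])² = 4.5 + (43)² = 1853.5

1853.50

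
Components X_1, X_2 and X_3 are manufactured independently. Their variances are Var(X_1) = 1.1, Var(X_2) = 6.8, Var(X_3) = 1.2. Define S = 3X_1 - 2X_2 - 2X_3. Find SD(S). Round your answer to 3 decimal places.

6.473

By independence, Var(S) = (3)²Var(X_1) + (-2)²Var(X_2) + (-2)²Var(X_3)
= (3)²·1.1 + (-2)²·6.8 + (-2)²·1.2 = 41.9
SD(S) = √41.9 ≈ 6.473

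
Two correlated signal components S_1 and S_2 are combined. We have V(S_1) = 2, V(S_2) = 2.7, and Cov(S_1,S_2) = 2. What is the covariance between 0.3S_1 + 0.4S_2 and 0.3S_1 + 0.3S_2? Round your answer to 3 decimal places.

Cov(0.3S_1 + 0.4S_2, 0.3S_1 + 0.3S_2) = (0.3)(0.3)V(S_1) + (0.4)(0.3)V(S_2) + [(0.3)(0.3) + (0.4)(0.3)]Cov(S_1,S_2)
= 0.09·2 + 0.12·2.7 + 0.21·2 = 0.924

0.924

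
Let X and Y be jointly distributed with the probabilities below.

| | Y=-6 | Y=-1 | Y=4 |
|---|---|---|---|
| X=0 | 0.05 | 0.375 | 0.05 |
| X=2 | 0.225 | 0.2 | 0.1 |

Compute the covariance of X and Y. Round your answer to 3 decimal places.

E[X] = 1.05,  E[Y] = -1.625
E[XY] = -2.3
Cov(X,Y) = E[XY] − E[X]E[Y] = -2.3 − (1.05)(-1.625) = -0.59375

-0.594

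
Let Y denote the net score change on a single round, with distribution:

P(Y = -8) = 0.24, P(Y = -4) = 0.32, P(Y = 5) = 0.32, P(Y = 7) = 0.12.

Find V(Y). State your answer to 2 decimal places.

33.78

E[Y] = (-8)(0.24) + (-4)(0.32) + (5)(0.32) + (7)(0.12) = -0.76
E[Y²] = (-8)²(0.24) + (-4)²(0.32) + (5)²(0.32) + (7)²(0.12) = 34.36
V(Y) = E[Y²] − (E[Y])² = 34.36 − (-0.76)² = 33.7824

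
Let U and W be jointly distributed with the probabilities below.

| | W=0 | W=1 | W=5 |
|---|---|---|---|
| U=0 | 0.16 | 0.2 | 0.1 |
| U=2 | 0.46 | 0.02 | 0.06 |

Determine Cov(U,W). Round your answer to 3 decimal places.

-0.462

E[U] = 1.08,  E[W] = 1.02
E[UW] = 0.64
Cov(U,W) = E[UW] − E[U]E[W] = 0.64 − (1.08)(1.02) = -0.4616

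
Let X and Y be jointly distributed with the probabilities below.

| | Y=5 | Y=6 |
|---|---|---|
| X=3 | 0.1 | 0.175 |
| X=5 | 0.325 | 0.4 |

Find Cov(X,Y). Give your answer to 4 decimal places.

E[X] = 4.45,  E[Y] = 5.575
E[XY] = 24.775
Cov(X,Y) = E[XY] − E[X]E[Y] = 24.775 − (4.45)(5.575) = -0.03375

-0.0338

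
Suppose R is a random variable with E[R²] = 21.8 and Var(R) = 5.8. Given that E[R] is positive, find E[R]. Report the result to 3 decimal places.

(E[R])² = E[R²] − Var(R) = 21.8 − 5.8 = 16
E[R] = √16 = 4

4.000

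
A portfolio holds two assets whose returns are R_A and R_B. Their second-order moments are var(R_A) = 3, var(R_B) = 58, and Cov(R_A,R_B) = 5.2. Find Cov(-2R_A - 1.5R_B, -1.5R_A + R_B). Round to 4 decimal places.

Cov(-2R_A - 1.5R_B, -1.5R_A + R_B) = (-2)(-1.5)var(R_A) + (-1.5)(1)var(R_B) + [(-2)(1) + (-1.5)(-1.5)]Cov(R_A,R_B)
= 3·3 + -1.5·58 + 0.25·5.2 = -76.7

-76.7000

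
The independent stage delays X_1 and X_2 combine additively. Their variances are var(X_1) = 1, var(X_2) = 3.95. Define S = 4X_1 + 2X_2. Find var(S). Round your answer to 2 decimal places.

By independence, var(S) = (4)²var(X_1) + (2)²var(X_2)
= (4)²·1 + (2)²·3.95 = 31.8

31.80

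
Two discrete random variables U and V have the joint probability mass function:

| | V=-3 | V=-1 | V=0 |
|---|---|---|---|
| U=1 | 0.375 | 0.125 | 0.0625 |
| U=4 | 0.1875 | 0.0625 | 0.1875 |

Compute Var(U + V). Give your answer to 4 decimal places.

5.1211

E[U] = 2.3125,  E[V] = -1.875,  E[UV] = -3.75
Var(U) = 7.5625 − (2.3125)² = 2.21484375;  Var(V) = 5.25 − (-1.875)² = 1.734375
Cov(U,V) = -3.75 − (2.3125)(-1.875) = 0.5859375
Var(U + V) = (1)²·2.21484375 + (1)²·1.734375 + 2·(1)·(1)·0.5859375 = 5.12109375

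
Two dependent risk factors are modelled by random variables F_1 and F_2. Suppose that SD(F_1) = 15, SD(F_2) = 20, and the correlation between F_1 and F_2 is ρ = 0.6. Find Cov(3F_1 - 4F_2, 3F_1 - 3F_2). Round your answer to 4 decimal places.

var(F_1) = (15)² = 225;  var(F_2) = (20)² = 400
Cov(F_1,F_2) = ρ·SD(F_1)·SD(F_2) = 0.6·15·20 = 180
Cov(3F_1 - 4F_2, 3F_1 - 3F_2) = (3)(3)var(F_1) + (-4)(-3)var(F_2) + [(3)(-3) + (-4)(3)]Cov(F_1,F_2)
= 9·225 + 12·400 + -21·180 = 3045

3045.0000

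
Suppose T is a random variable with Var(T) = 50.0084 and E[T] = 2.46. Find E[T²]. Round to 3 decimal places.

E[T²] = Var(T) + (E[T])² = 50.0084 + (2.46)² = 56.06

56.060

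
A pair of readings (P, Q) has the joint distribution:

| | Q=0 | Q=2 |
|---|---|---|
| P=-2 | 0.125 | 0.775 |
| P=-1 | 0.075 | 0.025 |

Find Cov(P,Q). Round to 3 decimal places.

E[P] = -1.9,  E[Q] = 1.6
E[PQ] = -3.15
Cov(P,Q) = E[PQ] − E[P]E[Q] = -3.15 − (-1.9)(1.6) = -0.11

-0.110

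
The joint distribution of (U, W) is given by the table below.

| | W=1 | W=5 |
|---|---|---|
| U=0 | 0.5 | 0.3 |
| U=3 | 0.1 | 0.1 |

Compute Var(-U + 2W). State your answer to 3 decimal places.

15.840

E[U] = 0.6,  E[W] = 2.6,  E[UW] = 1.8
Var(U) = 1.8 − (0.6)² = 1.44;  Var(W) = 10.6 − (2.6)² = 3.84
Cov(U,W) = 1.8 − (0.6)(2.6) = 0.24
Var(-U + 2W) = (-1)²·1.44 + (2)²·3.84 + 2·(-1)·(2)·0.24 = 15.84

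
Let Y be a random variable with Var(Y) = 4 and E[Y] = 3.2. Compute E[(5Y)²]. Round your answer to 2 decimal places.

E[5Y] = 5·3.2 = 16
Var(5Y) = (5)²·4 = 100
E[(5Y)²] = Var((5Y)) + (E[(5Y)])² = 100 + (16)² = 356

356.00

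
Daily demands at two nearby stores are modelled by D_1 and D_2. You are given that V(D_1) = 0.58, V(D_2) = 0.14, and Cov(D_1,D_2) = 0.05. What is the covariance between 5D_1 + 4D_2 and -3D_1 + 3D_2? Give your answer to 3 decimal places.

Cov(5D_1 + 4D_2, -3D_1 + 3D_2) = (5)(-3)V(D_1) + (4)(3)V(D_2) + [(5)(3) + (4)(-3)]Cov(D_1,D_2)
= -15·0.58 + 12·0.14 + 3·0.05 = -6.87

-6.870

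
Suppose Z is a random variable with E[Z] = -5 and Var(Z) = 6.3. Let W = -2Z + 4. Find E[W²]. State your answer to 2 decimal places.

221.20

E[-2Z + 4] = -2·-5 + 4 = 14
Var(-2Z + 4) = (-2)²·6.3 = 25.2
E[W²] = Var(W) + (E[W])² = 25.2 + (14)² = 221.2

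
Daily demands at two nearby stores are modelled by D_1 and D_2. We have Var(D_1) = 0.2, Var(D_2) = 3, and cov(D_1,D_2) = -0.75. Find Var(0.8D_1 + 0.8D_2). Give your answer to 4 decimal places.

1.0880

Var(0.8D_1 + 0.8D_2) = (0.8)²·Var(D_1) + (0.8)²·Var(D_2) + 2·(0.8)·(0.8)·cov(D_1,D_2)
= 0.64·0.2 + 0.64·3 + 1.28·-0.75 = 1.088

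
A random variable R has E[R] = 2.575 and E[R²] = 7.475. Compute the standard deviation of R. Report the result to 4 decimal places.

0.9189

var(R) = 7.475 − (2.575)² = 0.844375
σ(R) = √0.844375 ≈ 0.9189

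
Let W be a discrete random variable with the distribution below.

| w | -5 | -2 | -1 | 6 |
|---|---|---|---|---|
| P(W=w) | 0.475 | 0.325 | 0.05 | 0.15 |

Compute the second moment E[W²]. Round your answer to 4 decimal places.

18.6250

E[W²] = (-5)²(0.475) + (-2)²(0.325) + (-1)²(0.05) + (6)²(0.15) = 18.625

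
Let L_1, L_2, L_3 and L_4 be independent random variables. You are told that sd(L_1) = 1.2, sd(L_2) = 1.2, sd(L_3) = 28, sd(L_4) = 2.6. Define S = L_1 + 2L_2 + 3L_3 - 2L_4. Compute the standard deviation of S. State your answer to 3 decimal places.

V(L_1) = 1.44, V(L_2) = 1.44, V(L_3) = 784, V(L_4) = 6.76
By independence, V(S) = (1)²V(L_1) + (2)²V(L_2) + (3)²V(L_3) + (-2)²V(L_4)
= (1)²·1.44 + (2)²·1.44 + (3)²·784 + (-2)²·6.76 = 7090.24
sd(S) = √7090.24 ≈ 84.204

84.204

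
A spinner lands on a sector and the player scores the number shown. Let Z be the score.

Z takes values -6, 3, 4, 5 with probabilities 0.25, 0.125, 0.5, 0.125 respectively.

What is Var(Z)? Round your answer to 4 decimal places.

19.0000

E[Z] = (-6)(0.25) + (3)(0.125) + (4)(0.5) + (5)(0.125) = 1.5
E[Z²] = (-6)²(0.25) + (3)²(0.125) + (4)²(0.5) + (5)²(0.125) = 21.25
Var(Z) = E[Z²] − (E[Z])² = 21.25 − (1.5)² = 19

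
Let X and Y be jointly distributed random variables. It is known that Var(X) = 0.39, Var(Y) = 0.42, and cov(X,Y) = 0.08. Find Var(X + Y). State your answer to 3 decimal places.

Var(X + Y) = (1)²·Var(X) + (1)²·Var(Y) + 2·(1)·(1)·cov(X,Y)
= 1·0.39 + 1·0.42 + 2·0.08 = 0.97

0.970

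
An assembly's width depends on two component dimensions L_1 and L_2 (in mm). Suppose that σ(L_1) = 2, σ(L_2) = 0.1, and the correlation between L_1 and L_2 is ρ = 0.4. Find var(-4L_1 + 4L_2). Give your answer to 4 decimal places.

61.6000

var(L_1) = (2)² = 4;  var(L_2) = (0.1)² = 0.01
cov(L_1,L_2) = ρ·σ(L_1)·σ(L_2) = 0.4·2·0.1 = 0.08
var(-4L_1 + 4L_2) = (-4)²·var(L_1) + (4)²·var(L_2) + 2·(-4)·(4)·cov(L_1,L_2)
= 16·4 + 16·0.01 + -32·0.08 = 61.6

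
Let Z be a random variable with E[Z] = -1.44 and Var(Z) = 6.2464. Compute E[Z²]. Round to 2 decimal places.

E[Z²] = Var(Z) + (E[Z])² = 6.2464 + (-1.44)² = 8.32

8.32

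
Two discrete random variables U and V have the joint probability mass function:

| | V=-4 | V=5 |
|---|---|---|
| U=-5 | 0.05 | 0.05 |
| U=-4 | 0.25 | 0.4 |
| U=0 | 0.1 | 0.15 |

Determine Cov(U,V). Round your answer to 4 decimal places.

0.0900

E[U] = -3.1,  E[V] = 1.4
E[UV] = -4.25
Cov(U,V) = E[UV] − E[U]E[V] = -4.25 − (-3.1)(1.4) = 0.09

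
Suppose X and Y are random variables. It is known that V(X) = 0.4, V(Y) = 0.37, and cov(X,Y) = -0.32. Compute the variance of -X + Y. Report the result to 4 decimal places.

V(-X + Y) = (-1)²·V(X) + (1)²·V(Y) + 2·(-1)·(1)·cov(X,Y)
= 1·0.4 + 1·0.37 + -2·-0.32 = 1.41

1.4100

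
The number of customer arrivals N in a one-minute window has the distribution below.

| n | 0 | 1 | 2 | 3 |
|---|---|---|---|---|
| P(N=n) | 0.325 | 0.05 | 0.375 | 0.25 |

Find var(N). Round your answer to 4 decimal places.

1.3975

E[N] = (0)(0.325) + (1)(0.05) + (2)(0.375) + (3)(0.25) = 1.55
E[N²] = (0)²(0.325) + (1)²(0.05) + (2)²(0.375) + (3)²(0.25) = 3.8
var(N) = E[N²] − (E[N])² = 3.8 − (1.55)² = 1.3975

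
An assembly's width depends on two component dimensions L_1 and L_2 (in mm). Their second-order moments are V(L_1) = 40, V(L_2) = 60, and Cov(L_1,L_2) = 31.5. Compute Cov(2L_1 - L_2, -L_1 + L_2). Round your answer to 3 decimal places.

-45.500

Cov(2L_1 - L_2, -L_1 + L_2) = (2)(-1)V(L_1) + (-1)(1)V(L_2) + [(2)(1) + (-1)(-1)]Cov(L_1,L_2)
= -2·40 + -1·60 + 3·31.5 = -45.5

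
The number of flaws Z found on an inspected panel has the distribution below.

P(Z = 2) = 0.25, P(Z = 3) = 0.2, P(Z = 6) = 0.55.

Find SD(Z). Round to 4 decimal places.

E[Z] = (2)(0.25) + (3)(0.2) + (6)(0.55) = 4.4
E[Z²] = (2)²(0.25) + (3)²(0.2) + (6)²(0.55) = 22.6
Var(Z) = E[Z²] − (E[Z])² = 22.6 − (4.4)² = 3.24
SD(Z) = √3.24 ≈ 1.8000

1.8000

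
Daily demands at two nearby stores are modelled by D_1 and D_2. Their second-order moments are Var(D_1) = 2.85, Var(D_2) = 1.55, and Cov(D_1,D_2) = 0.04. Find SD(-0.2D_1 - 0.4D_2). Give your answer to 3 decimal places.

0.607

Var(-0.2D_1 - 0.4D_2) = (-0.2)²·Var(D_1) + (-0.4)²·Var(D_2) + 2·(-0.2)·(-0.4)·Cov(D_1,D_2)
= 0.04·2.85 + 0.16·1.55 + 0.16·0.04 = 0.3684
SD(-0.2D_1 - 0.4D_2) = √0.3684 ≈ 0.607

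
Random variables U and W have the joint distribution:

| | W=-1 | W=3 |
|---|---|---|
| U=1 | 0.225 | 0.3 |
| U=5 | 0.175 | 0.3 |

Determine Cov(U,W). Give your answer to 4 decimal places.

E[U] = 2.9,  E[W] = 1.4
E[UW] = 4.3
Cov(U,W) = E[UW] − E[U]E[W] = 4.3 − (2.9)(1.4) = 0.24

0.2400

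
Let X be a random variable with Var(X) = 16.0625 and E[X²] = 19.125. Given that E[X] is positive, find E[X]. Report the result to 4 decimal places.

1.7500

(E[X])² = E[X²] − Var(X) = 19.125 − 16.0625 = 3.0625
E[X] = √3.0625 = 1.75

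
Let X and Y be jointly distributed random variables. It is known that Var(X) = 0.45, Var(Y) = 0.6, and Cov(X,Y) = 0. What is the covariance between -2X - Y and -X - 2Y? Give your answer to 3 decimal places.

2.100

Cov(-2X - Y, -X - 2Y) = (-2)(-1)Var(X) + (-1)(-2)Var(Y) + [(-2)(-2) + (-1)(-1)]Cov(X,Y)
= 2·0.45 + 2·0.6 + 5·0 = 2.1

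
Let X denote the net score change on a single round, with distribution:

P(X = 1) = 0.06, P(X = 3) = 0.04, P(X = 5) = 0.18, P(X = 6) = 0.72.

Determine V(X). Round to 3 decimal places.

1.680

E[X] = (1)(0.06) + (3)(0.04) + (5)(0.18) + (6)(0.72) = 5.4
E[X²] = (1)²(0.06) + (3)²(0.04) + (5)²(0.18) + (6)²(0.72) = 30.84
V(X) = E[X²] − (E[X])² = 30.84 − (5.4)² = 1.68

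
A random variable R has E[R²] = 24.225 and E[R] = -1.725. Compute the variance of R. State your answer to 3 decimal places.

21.249

V(R) = 24.225 − (-1.725)² = 21.249375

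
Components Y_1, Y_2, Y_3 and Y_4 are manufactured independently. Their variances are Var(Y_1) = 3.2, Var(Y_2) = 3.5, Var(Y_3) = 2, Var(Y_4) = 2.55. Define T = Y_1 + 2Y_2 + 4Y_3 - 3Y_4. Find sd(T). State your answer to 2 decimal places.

By independence, Var(T) = (1)²Var(Y_1) + (2)²Var(Y_2) + (4)²Var(Y_3) + (-3)²Var(Y_4)
= (1)²·3.2 + (2)²·3.5 + (4)²·2 + (-3)²·2.55 = 72.15
sd(T) = √72.15 ≈ 8.49

8.49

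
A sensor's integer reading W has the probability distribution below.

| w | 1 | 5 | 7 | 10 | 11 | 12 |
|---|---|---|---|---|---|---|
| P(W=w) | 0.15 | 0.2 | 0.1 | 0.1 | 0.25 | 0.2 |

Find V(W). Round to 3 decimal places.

15.100

E[W] = (1)(0.15) + (5)(0.2) + (7)(0.1) + (10)(0.1) + (11)(0.25) + (12)(0.2) = 8
E[W²] = (1)²(0.15) + (5)²(0.2) + (7)²(0.1) + (10)²(0.1) + (11)²(0.25) + (12)²(0.2) = 79.1
V(W) = E[W²] − (E[W])² = 79.1 − (8)² = 15.1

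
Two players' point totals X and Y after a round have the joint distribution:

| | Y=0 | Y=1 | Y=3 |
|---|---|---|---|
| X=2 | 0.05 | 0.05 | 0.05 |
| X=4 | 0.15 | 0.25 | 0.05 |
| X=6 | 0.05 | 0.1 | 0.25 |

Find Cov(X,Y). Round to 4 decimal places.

E[X] = 4.5,  E[Y] = 1.45
E[XY] = 7.1
Cov(X,Y) = E[XY] − E[X]E[Y] = 7.1 − (4.5)(1.45) = 0.575

0.5750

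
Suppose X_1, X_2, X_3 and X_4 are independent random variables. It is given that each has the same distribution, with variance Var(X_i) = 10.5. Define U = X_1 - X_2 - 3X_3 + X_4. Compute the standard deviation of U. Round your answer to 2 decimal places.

11.22

By independence, Var(U) = (1)²Var(X_1) + (-1)²Var(X_2) + (-3)²Var(X_3) + (1)²Var(X_4)
= (1)²·10.5 + (-1)²·10.5 + (-3)²·10.5 + (1)²·10.5 = 126
σ(U) = √126 ≈ 11.22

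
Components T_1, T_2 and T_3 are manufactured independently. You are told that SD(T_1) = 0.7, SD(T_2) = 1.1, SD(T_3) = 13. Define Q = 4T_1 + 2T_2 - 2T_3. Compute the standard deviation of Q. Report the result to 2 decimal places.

26.24

Var(T_1) = 0.49, Var(T_2) = 1.21, Var(T_3) = 169
By independence, Var(Q) = (4)²Var(T_1) + (2)²Var(T_2) + (-2)²Var(T_3)
= (4)²·0.49 + (2)²·1.21 + (-2)²·169 = 688.68
SD(Q) = √688.68 ≈ 26.24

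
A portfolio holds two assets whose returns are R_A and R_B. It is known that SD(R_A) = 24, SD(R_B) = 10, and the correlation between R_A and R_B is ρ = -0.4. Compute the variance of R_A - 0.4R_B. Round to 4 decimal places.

Var(R_A) = (24)² = 576;  Var(R_B) = (10)² = 100
cov(R_A,R_B) = ρ·SD(R_A)·SD(R_B) = -0.4·24·10 = -96
Var(R_A - 0.4R_B) = (1)²·Var(R_A) + (-0.4)²·Var(R_B) + 2·(1)·(-0.4)·cov(R_A,R_B)
= 1·576 + 0.16·100 + -0.8·-96 = 668.8

668.8000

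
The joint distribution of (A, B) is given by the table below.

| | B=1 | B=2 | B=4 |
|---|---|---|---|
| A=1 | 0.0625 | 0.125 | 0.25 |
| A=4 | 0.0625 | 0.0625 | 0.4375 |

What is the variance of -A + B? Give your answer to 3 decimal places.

2.871

E[A] = 2.6875,  E[B] = 3.25,  E[AB] = 9.0625
V(A) = 9.4375 − (2.6875)² = 2.21484375;  V(B) = 11.875 − (3.25)² = 1.3125
Cov(A,B) = 9.0625 − (2.6875)(3.25) = 0.328125
V(-A + B) = (-1)²·2.21484375 + (1)²·1.3125 + 2·(-1)·(1)·0.328125 = 2.87109375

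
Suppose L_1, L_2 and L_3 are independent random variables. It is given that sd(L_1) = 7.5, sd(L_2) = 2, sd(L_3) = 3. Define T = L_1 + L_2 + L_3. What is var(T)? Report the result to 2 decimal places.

69.25

var(L_1) = 56.25, var(L_2) = 4, var(L_3) = 9
By independence, var(T) = (1)²var(L_1) + (1)²var(L_2) + (1)²var(L_3)
= (1)²·56.25 + (1)²·4 + (1)²·9 = 69.25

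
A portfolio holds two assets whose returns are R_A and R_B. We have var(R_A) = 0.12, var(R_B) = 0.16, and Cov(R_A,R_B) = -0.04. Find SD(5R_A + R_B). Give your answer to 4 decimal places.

1.6613

var(5R_A + R_B) = (5)²·var(R_A) + (1)²·var(R_B) + 2·(5)·(1)·Cov(R_A,R_B)
= 25·0.12 + 1·0.16 + 10·-0.04 = 2.76
SD(5R_A + R_B) = √2.76 ≈ 1.6613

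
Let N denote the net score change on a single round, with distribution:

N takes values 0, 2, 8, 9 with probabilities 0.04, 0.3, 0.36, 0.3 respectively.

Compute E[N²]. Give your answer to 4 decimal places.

E[N²] = (0)²(0.04) + (2)²(0.3) + (8)²(0.36) + (9)²(0.3) = 48.54

48.5400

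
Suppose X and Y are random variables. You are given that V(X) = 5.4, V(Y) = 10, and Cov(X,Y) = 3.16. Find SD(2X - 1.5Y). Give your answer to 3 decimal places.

V(2X - 1.5Y) = (2)²·V(X) + (-1.5)²·V(Y) + 2·(2)·(-1.5)·Cov(X,Y)
= 4·5.4 + 2.25·10 + -6·3.16 = 25.14
SD(2X - 1.5Y) = √25.14 ≈ 5.014

5.014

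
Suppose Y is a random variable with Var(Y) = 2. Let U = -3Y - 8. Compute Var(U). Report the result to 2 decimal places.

Var(-3Y - 8) = (-3)²·Var(Y) = 9·2 = 18

18.00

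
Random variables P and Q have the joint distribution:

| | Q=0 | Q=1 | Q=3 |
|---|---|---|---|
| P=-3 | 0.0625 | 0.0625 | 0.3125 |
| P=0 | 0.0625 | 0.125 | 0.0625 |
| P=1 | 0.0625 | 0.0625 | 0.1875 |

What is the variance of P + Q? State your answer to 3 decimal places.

3.934

E[P] = -1,  E[Q] = 1.9375,  E[PQ] = -2.375
Var(P) = 4.25 − (-1)² = 3.25;  Var(Q) = 5.3125 − (1.9375)² = 1.55859375
Cov(P,Q) = -2.375 − (-1)(1.9375) = -0.4375
Var(P + Q) = (1)²·3.25 + (1)²·1.55859375 + 2·(1)·(1)·-0.4375 = 3.93359375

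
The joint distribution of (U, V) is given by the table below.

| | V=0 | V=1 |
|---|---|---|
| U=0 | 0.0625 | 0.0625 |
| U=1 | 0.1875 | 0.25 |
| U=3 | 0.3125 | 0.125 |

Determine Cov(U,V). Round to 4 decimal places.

-0.1406

E[U] = 1.75,  E[V] = 0.4375
E[UV] = 0.625
Cov(U,V) = E[UV] − E[U]E[V] = 0.625 − (1.75)(0.4375) = -0.140625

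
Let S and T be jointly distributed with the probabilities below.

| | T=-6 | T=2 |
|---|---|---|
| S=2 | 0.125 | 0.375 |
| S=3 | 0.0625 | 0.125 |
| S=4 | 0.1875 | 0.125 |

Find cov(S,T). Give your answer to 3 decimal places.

E[S] = 2.8125,  E[T] = -1
E[ST] = -3.875
cov(S,T) = E[ST] − E[S]E[T] = -3.875 − (2.8125)(-1) = -1.0625

-1.063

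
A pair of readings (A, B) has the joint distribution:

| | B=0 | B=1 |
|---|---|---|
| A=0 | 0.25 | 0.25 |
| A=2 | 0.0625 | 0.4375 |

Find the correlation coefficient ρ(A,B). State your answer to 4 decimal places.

0.4045

E[A] = 1,  E[B] = 0.6875
E[AB] = 0.875
Cov(A,B) = E[AB] − E[A]E[B] = 0.875 − (1)(0.6875) = 0.1875
Var(A) = 1,  Var(B) = 0.21484375
ρ = 0.1875 / √(1·0.21484375) ≈ 0.4045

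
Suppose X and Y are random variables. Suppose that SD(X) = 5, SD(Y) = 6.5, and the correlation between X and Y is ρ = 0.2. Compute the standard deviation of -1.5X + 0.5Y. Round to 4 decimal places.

7.5540

Var(X) = (5)² = 25;  Var(Y) = (6.5)² = 42.25
Cov(X,Y) = ρ·SD(X)·SD(Y) = 0.2·5·6.5 = 6.5
Var(-1.5X + 0.5Y) = (-1.5)²·Var(X) + (0.5)²·Var(Y) + 2·(-1.5)·(0.5)·Cov(X,Y)
= 2.25·25 + 0.25·42.25 + -1.5·6.5 = 57.0625
SD(-1.5X + 0.5Y) = √57.0625 ≈ 7.5540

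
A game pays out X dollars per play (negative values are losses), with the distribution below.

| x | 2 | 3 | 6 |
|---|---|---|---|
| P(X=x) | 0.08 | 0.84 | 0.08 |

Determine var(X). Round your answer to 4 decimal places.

0.7744

E[X] = (2)(0.08) + (3)(0.84) + (6)(0.08) = 3.16
E[X²] = (2)²(0.08) + (3)²(0.84) + (6)²(0.08) = 10.76
var(X) = E[X²] − (E[X])² = 10.76 − (3.16)² = 0.7744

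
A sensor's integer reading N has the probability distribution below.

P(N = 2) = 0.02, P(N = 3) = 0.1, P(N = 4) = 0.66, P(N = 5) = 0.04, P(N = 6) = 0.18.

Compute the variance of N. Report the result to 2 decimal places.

E[N] = (2)(0.02) + (3)(0.1) + (4)(0.66) + (5)(0.04) + (6)(0.18) = 4.26
E[N²] = (2)²(0.02) + (3)²(0.1) + (4)²(0.66) + (5)²(0.04) + (6)²(0.18) = 19.02
var(N) = E[N²] − (E[N])² = 19.02 − (4.26)² = 0.8724

0.87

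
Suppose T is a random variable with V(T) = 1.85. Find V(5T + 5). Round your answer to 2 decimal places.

V(5T + 5) = (5)²·V(T) = 25·1.85 = 46.25

46.25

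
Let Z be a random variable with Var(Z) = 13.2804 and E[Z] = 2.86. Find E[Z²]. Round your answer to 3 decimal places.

21.460

E[Z²] = Var(Z) + (E[Z])² = 13.2804 + (2.86)² = 21.46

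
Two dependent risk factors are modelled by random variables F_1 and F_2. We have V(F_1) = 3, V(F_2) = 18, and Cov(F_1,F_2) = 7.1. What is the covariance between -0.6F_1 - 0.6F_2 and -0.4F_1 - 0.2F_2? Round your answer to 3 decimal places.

5.436

Cov(-0.6F_1 - 0.6F_2, -0.4F_1 - 0.2F_2) = (-0.6)(-0.4)V(F_1) + (-0.6)(-0.2)V(F_2) + [(-0.6)(-0.2) + (-0.6)(-0.4)]Cov(F_1,F_2)
= 0.24·3 + 0.12·18 + 0.36·7.1 = 5.436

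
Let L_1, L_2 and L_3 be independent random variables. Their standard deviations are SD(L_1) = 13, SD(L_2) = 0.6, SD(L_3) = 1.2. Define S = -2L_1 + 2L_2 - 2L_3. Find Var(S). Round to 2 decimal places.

Var(L_1) = 169, Var(L_2) = 0.36, Var(L_3) = 1.44
By independence, Var(S) = (-2)²Var(L_1) + (2)²Var(L_2) + (-2)²Var(L_3)
= (-2)²·169 + (2)²·0.36 + (-2)²·1.44 = 683.2

683.20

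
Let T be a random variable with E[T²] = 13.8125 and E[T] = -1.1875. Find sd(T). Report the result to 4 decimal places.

3.5217

var(T) = 13.8125 − (-1.1875)² = 12.40234375
sd(T) = √12.40234375 ≈ 3.5217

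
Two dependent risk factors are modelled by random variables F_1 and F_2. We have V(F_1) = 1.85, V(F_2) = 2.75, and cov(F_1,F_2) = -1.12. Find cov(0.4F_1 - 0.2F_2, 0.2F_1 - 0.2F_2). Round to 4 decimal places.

cov(0.4F_1 - 0.2F_2, 0.2F_1 - 0.2F_2) = (0.4)(0.2)V(F_1) + (-0.2)(-0.2)V(F_2) + [(0.4)(-0.2) + (-0.2)(0.2)]cov(F_1,F_2)
= 0.08·1.85 + 0.04·2.75 + -0.12·-1.12 = 0.3924

0.3924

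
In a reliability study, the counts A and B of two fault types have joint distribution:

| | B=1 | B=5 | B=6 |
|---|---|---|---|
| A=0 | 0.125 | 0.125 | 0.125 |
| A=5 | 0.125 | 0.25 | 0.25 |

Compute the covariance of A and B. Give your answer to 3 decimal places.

E[A] = 3.125,  E[B] = 4.375
E[AB] = 14.375
Cov(A,B) = E[AB] − E[A]E[B] = 14.375 − (3.125)(4.375) = 0.703125

0.703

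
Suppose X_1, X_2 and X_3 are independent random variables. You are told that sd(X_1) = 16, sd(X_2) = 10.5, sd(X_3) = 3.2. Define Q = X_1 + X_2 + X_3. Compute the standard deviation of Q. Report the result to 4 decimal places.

var(X_1) = 256, var(X_2) = 110.25, var(X_3) = 10.24
By independence, var(Q) = (1)²var(X_1) + (1)²var(X_2) + (1)²var(X_3)
= (1)²·256 + (1)²·110.25 + (1)²·10.24 = 376.49
sd(Q) = √376.49 ≈ 19.4034

19.4034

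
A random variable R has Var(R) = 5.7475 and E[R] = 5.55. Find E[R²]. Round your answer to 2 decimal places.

E[R²] = Var(R) + (E[R])² = 5.7475 + (5.55)² = 36.55

36.55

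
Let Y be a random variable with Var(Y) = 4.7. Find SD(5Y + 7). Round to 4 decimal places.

Var(5Y + 7) = (5)²·4.7 = 117.5
SD(5Y + 7) = √117.5 ≈ 10.8397

10.8397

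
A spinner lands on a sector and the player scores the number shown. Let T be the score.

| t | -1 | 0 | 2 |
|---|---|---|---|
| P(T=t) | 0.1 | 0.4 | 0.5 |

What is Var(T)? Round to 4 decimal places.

E[T] = (-1)(0.1) + (0)(0.4) + (2)(0.5) = 0.9
E[T²] = (-1)²(0.1) + (0)²(0.4) + (2)²(0.5) = 2.1
Var(T) = E[T²] − (E[T])² = 2.1 − (0.9)² = 1.29

1.2900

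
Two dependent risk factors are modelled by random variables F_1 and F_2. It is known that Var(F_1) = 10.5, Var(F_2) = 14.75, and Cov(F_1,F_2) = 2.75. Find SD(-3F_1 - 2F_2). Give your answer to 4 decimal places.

13.6565

Var(-3F_1 - 2F_2) = (-3)²·Var(F_1) + (-2)²·Var(F_2) + 2·(-3)·(-2)·Cov(F_1,F_2)
= 9·10.5 + 4·14.75 + 12·2.75 = 186.5
SD(-3F_1 - 2F_2) = √186.5 ≈ 13.6565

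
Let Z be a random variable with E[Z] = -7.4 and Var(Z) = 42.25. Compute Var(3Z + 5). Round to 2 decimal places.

Var(3Z + 5) = (3)²·Var(Z) = 9·42.25 = 380.25

380.25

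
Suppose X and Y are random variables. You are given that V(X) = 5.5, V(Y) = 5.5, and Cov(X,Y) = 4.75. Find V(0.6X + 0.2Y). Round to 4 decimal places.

3.3400

V(0.6X + 0.2Y) = (0.6)²·V(X) + (0.2)²·V(Y) + 2·(0.6)·(0.2)·Cov(X,Y)
= 0.36·5.5 + 0.04·5.5 + 0.24·4.75 = 3.34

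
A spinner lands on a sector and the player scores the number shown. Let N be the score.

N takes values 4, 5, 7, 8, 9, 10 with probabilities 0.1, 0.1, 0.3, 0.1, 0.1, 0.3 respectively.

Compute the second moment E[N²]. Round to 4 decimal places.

63.3000

E[N²] = (4)²(0.1) + (5)²(0.1) + (7)²(0.3) + (8)²(0.1) + (9)²(0.1) + (10)²(0.3) = 63.3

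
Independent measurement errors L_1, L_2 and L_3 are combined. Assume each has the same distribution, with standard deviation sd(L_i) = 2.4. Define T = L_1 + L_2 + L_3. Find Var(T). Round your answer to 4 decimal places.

17.2800

Var(L_i) = (2.4)² = 5.76
By independence, Var(T) = (1)²Var(L_1) + (1)²Var(L_2) + (1)²Var(L_3)
= (1)²·5.76 + (1)²·5.76 + (1)²·5.76 = 17.28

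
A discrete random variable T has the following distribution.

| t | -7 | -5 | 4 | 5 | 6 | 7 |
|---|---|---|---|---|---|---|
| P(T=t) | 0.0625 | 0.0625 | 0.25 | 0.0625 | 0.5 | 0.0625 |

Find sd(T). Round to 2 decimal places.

E[T] = (-7)(0.0625) + (-5)(0.0625) + (4)(0.25) + (5)(0.0625) + (6)(0.5) + (7)(0.0625) = 4
E[T²] = (-7)²(0.0625) + (-5)²(0.0625) + (4)²(0.25) + (5)²(0.0625) + (6)²(0.5) + (7)²(0.0625) = 31.25
V(T) = E[T²] − (E[T])² = 31.25 − (4)² = 15.25
sd(T) = √15.25 ≈ 3.91

3.91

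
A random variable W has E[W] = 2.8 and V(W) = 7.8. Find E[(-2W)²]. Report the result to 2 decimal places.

62.56

E[-2W] = -2·2.8 = -5.6
V(-2W) = (-2)²·7.8 = 31.2
E[(-2W)²] = V((-2W)) + (E[(-2W)])² = 31.2 + (-5.6)² = 62.56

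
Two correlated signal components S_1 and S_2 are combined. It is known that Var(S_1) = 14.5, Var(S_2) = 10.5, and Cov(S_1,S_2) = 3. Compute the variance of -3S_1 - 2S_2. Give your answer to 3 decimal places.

208.500

Var(-3S_1 - 2S_2) = (-3)²·Var(S_1) + (-2)²·Var(S_2) + 2·(-3)·(-2)·Cov(S_1,S_2)
= 9·14.5 + 4·10.5 + 12·3 = 208.5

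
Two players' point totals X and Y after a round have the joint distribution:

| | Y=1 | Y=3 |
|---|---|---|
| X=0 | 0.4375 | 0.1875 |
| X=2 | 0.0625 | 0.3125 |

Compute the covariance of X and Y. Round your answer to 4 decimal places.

E[X] = 0.75,  E[Y] = 2
E[XY] = 2
Cov(X,Y) = E[XY] − E[X]E[Y] = 2 − (0.75)(2) = 0.5

0.5000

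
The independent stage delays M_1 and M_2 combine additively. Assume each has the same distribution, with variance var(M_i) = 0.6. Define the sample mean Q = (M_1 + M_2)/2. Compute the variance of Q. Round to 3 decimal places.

0.300

By independence, var(Q) = (0.5)²var(M_1) + (0.5)²var(M_2)
= (0.5)²·0.6 + (0.5)²·0.6 = 0.3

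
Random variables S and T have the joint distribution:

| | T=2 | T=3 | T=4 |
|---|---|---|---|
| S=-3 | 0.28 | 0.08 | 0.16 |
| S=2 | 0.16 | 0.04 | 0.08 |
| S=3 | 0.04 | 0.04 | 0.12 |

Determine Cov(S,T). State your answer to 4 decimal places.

E[S] = -0.4,  E[T] = 2.88
E[ST] = -0.76
Cov(S,T) = E[ST] − E[S]E[T] = -0.76 − (-0.4)(2.88) = 0.392

0.3920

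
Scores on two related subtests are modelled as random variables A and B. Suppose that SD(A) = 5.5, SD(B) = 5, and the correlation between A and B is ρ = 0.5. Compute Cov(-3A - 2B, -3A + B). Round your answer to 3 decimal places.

Var(A) = (5.5)² = 30.25;  Var(B) = (5)² = 25
Cov(A,B) = ρ·SD(A)·SD(B) = 0.5·5.5·5 = 13.75
Cov(-3A - 2B, -3A + B) = (-3)(-3)Var(A) + (-2)(1)Var(B) + [(-3)(1) + (-2)(-3)]Cov(A,B)
= 9·30.25 + -2·25 + 3·13.75 = 263.5

263.500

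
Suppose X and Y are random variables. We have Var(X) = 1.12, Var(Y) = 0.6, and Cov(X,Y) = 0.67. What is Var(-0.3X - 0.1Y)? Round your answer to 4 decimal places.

Var(-0.3X - 0.1Y) = (-0.3)²·Var(X) + (-0.1)²·Var(Y) + 2·(-0.3)·(-0.1)·Cov(X,Y)
= 0.09·1.12 + 0.01·0.6 + 0.06·0.67 = 0.147

0.1470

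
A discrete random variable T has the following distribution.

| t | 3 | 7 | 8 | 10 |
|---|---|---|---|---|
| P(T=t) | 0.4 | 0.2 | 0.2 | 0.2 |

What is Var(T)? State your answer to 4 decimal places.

7.7600

E[T] = (3)(0.4) + (7)(0.2) + (8)(0.2) + (10)(0.2) = 6.2
E[T²] = (3)²(0.4) + (7)²(0.2) + (8)²(0.2) + (10)²(0.2) = 46.2
Var(T) = E[T²] − (E[T])² = 46.2 − (6.2)² = 7.76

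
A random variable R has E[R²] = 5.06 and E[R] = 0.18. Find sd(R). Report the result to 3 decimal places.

V(R) = 5.06 − (0.18)² = 5.0276
sd(R) = √5.0276 ≈ 2.242

2.242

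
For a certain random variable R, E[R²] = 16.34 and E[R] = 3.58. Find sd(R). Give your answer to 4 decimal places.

1.8771

Var(R) = 16.34 − (3.58)² = 3.5236
sd(R) = √3.5236 ≈ 1.8771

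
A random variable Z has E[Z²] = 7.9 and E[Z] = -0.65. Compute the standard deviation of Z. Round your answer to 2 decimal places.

Var(Z) = 7.9 − (-0.65)² = 7.4775
SD(Z) = √7.4775 ≈ 2.73

2.73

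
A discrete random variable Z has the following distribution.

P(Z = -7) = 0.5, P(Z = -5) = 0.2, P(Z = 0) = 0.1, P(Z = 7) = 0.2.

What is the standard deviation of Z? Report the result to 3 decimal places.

E[Z] = (-7)(0.5) + (-5)(0.2) + (0)(0.1) + (7)(0.2) = -3.1
E[Z²] = (-7)²(0.5) + (-5)²(0.2) + (0)²(0.1) + (7)²(0.2) = 39.3
var(Z) = E[Z²] − (E[Z])² = 39.3 − (-3.1)² = 29.69
SD(Z) = √29.69 ≈ 5.449

5.449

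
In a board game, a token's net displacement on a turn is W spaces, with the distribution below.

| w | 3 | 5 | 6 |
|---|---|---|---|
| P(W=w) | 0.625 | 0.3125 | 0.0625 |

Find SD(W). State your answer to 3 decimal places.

1.073

E[W] = (3)(0.625) + (5)(0.3125) + (6)(0.0625) = 3.8125
E[W²] = (3)²(0.625) + (5)²(0.3125) + (6)²(0.0625) = 15.6875
Var(W) = E[W²] − (E[W])² = 15.6875 − (3.8125)² = 1.15234375
SD(W) = √1.15234375 ≈ 1.073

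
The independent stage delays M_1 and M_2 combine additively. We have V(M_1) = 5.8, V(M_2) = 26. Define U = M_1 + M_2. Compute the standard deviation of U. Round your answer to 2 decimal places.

By independence, V(U) = (1)²V(M_1) + (1)²V(M_2)
= (1)²·5.8 + (1)²·26 = 31.8
σ(U) = √31.8 ≈ 5.64

5.64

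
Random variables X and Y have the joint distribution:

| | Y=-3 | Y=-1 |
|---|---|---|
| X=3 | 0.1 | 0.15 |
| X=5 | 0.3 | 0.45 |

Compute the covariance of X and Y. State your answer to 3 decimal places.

E[X] = 4.5,  E[Y] = -1.8
E[XY] = -8.1
Cov(X,Y) = E[XY] − E[X]E[Y] = -8.1 − (4.5)(-1.8) = 0

0.000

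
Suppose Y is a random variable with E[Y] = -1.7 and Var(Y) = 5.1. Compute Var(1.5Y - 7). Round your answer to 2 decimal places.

11.48

Var(1.5Y - 7) = (1.5)²·Var(Y) = 2.25·5.1 = 11.475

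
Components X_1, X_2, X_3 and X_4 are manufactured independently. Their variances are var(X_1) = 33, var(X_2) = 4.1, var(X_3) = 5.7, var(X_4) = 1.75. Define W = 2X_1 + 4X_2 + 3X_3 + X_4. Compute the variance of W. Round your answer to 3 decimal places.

By independence, var(W) = (2)²var(X_1) + (4)²var(X_2) + (3)²var(X_3) + (1)²var(X_4)
= (2)²·33 + (4)²·4.1 + (3)²·5.7 + (1)²·1.75 = 250.65

250.650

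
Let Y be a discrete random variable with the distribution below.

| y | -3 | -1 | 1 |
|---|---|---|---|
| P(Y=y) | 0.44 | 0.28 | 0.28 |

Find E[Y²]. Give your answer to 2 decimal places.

4.52

E[Y²] = (-3)²(0.44) + (-1)²(0.28) + (1)²(0.28) = 4.52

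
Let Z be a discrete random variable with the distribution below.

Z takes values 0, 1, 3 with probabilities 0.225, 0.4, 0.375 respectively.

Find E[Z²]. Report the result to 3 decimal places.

E[Z²] = (0)²(0.225) + (1)²(0.4) + (3)²(0.375) = 3.775

3.775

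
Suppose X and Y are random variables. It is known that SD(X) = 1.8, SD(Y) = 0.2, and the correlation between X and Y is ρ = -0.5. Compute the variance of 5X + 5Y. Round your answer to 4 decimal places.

73.0000

Var(X) = (1.8)² = 3.24;  Var(Y) = (0.2)² = 0.04
cov(X,Y) = ρ·SD(X)·SD(Y) = -0.5·1.8·0.2 = -0.18
Var(5X + 5Y) = (5)²·Var(X) + (5)²·Var(Y) + 2·(5)·(5)·cov(X,Y)
= 25·3.24 + 25·0.04 + 50·-0.18 = 73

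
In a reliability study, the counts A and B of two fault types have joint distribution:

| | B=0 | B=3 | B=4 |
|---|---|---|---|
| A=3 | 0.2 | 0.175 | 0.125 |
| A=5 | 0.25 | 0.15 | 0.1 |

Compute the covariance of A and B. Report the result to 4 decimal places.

-0.1750

E[A] = 4,  E[B] = 1.875
E[AB] = 7.325
Cov(A,B) = E[AB] − E[A]E[B] = 7.325 − (4)(1.875) = -0.175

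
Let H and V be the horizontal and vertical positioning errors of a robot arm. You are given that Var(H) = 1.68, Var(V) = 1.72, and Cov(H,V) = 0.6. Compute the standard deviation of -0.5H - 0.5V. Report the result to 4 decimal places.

1.0724

Var(-0.5H - 0.5V) = (-0.5)²·Var(H) + (-0.5)²·Var(V) + 2·(-0.5)·(-0.5)·Cov(H,V)
= 0.25·1.68 + 0.25·1.72 + 0.5·0.6 = 1.15
sd(-0.5H - 0.5V) = √1.15 ≈ 1.0724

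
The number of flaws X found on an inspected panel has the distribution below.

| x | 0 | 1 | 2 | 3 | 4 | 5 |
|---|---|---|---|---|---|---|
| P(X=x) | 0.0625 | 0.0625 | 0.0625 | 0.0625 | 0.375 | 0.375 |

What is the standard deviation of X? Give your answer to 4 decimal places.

E[X] = (0)(0.0625) + (1)(0.0625) + (2)(0.0625) + (3)(0.0625) + (4)(0.375) + (5)(0.375) = 3.75
E[X²] = (0)²(0.0625) + (1)²(0.0625) + (2)²(0.0625) + (3)²(0.0625) + (4)²(0.375) + (5)²(0.375) = 16.25
V(X) = E[X²] − (E[X])² = 16.25 − (3.75)² = 2.1875
SD(X) = √2.1875 ≈ 1.4790

1.4790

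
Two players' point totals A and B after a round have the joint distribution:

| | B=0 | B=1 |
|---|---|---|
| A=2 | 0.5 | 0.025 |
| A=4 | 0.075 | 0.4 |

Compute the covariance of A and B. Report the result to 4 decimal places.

E[A] = 2.95,  E[B] = 0.425
E[AB] = 1.65
Cov(A,B) = E[AB] − E[A]E[B] = 1.65 − (2.95)(0.425) = 0.39625

0.3963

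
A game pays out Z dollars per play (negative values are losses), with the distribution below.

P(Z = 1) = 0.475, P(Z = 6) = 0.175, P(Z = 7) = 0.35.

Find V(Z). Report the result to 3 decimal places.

8.124

E[Z] = (1)(0.475) + (6)(0.175) + (7)(0.35) = 3.975
E[Z²] = (1)²(0.475) + (6)²(0.175) + (7)²(0.35) = 23.925
V(Z) = E[Z²] − (E[Z])² = 23.925 − (3.975)² = 8.124375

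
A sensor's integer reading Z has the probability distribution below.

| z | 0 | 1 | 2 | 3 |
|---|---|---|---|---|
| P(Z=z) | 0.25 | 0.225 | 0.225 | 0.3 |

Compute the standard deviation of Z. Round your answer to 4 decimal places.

E[Z] = (0)(0.25) + (1)(0.225) + (2)(0.225) + (3)(0.3) = 1.575
E[Z²] = (0)²(0.25) + (1)²(0.225) + (2)²(0.225) + (3)²(0.3) = 3.825
Var(Z) = E[Z²] − (E[Z])² = 3.825 − (1.575)² = 1.344375
σ(Z) = √1.344375 ≈ 1.1595

1.1595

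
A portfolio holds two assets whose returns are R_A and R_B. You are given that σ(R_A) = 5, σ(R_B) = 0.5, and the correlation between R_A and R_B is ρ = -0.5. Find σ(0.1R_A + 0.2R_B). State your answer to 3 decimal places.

0.458

Var(R_A) = (5)² = 25;  Var(R_B) = (0.5)² = 0.25
Cov(R_A,R_B) = ρ·σ(R_A)·σ(R_B) = -0.5·5·0.5 = -1.25
Var(0.1R_A + 0.2R_B) = (0.1)²·Var(R_A) + (0.2)²·Var(R_B) + 2·(0.1)·(0.2)·Cov(R_A,R_B)
= 0.01·25 + 0.04·0.25 + 0.04·-1.25 = 0.21
σ(0.1R_A + 0.2R_B) = √0.21 ≈ 0.458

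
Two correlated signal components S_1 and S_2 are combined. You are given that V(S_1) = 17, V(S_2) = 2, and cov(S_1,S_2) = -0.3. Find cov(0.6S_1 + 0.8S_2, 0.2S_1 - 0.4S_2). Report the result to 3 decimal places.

1.424

cov(0.6S_1 + 0.8S_2, 0.2S_1 - 0.4S_2) = (0.6)(0.2)V(S_1) + (0.8)(-0.4)V(S_2) + [(0.6)(-0.4) + (0.8)(0.2)]cov(S_1,S_2)
= 0.12·17 + -0.32·2 + -0.08·-0.3 = 1.424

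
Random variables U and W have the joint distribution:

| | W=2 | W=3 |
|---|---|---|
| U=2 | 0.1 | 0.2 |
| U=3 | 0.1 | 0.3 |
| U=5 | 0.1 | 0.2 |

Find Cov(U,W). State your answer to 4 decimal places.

-0.0100

E[U] = 3.3,  E[W] = 2.7
E[UW] = 8.9
Cov(U,W) = E[UW] − E[U]E[W] = 8.9 − (3.3)(2.7) = -0.01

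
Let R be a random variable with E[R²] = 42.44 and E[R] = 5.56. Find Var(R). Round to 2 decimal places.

11.53

Var(R) = 42.44 − (5.56)² = 11.5264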